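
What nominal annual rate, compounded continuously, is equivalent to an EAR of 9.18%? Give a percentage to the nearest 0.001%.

Continuous: nominal r satisfies e^r − 1 = 0.0918.
r = ln(1 + 0.0918) = ln(1.0918) = 0.087828 = 8.783%.

8.783%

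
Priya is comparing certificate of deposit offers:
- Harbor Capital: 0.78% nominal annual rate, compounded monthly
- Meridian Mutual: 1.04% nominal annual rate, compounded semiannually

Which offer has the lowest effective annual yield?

Harbor Capital

Harbor Capital: (1 + 0.0078/12)^12 − 1 = 0.783%
Meridian Mutual: (1 + 0.0104/2)^2 − 1 = 1.043%
The lowest effective annual rate is Harbor Capital at 0.783%.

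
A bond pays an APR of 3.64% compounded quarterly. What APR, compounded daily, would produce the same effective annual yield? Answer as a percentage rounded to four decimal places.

EAR = (1 + 0.0364/4)^4 − 1 = 0.036900.
Solve (1 + r/365)^365 = 1.036900: r/365 = 1.036900^(1/365) − 1 = 0.000099, so r = 0.036237 = 3.6237%.

3.6237%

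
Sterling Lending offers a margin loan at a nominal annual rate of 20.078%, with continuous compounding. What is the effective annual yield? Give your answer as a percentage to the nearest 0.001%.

22.236%

With continuous compounding, EAR = e^0.20078 − 1.
e^0.20078 = 1.222356, so EAR = 0.222356 = 22.236%.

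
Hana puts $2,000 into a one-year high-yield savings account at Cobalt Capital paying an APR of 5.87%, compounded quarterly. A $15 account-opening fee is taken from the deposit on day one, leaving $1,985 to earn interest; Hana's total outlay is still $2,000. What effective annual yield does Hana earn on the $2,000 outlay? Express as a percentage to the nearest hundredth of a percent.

Value after one year: 1,985 × (1 + 0.0587/4)^4 = 1,985 × 1.060005 = $2,104.11.
Effective yield on the $2,000 outlay: 2,104.11 / 2,000 − 1 = 0.052055 = 5.21%.

5.21%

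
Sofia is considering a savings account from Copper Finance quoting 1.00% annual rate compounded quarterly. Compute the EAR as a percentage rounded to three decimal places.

EAR = (1 + 0.0100/4)^4 − 1.
= (1 + 0.002500)^4 − 1 = 1.010038 − 1 = 1.004%.

1.004%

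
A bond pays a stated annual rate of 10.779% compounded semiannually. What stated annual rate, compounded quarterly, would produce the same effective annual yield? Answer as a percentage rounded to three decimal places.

10.638%

EAR = (1 + 0.10779/2)^2 − 1 = 0.110695.
Solve (1 + r/4)^4 = 1.110695: r/4 = 1.110695^(1/4) − 1 = 0.026594, so r = 0.106376 = 10.638%.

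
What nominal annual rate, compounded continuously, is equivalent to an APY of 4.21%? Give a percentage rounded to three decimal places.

Continuous: nominal r satisfies e^r − 1 = 0.0421.
r = ln(1 + 0.0421) = ln(1.0421) = 0.041238 = 4.124%.

4.124%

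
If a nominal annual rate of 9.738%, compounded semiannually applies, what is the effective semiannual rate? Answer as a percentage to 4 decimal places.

With a nominal annual rate compounded semiannually, the periodic rate is the nominal rate divided by 2.
i = 0.09738 / 2 = 0.0486900 = 4.8690%.

4.8690%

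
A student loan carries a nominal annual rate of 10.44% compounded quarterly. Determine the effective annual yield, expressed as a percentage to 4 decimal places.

EAR = (1 + 0.1044/4)^4 − 1.
= (1 + 0.026100)^4 − 1 = 1.108559 − 1 = 10.8559%.

10.8559%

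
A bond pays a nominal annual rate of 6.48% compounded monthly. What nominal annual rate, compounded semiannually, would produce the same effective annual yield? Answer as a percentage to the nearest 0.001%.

EAR = (1 + 0.0648/12)^12 − 1 = 0.066760.
Solve (1 + r/2)^2 = 1.066760: r/2 = 1.066760^(1/2) − 1 = 0.032841, so r = 0.065681 = 6.568%.

6.568%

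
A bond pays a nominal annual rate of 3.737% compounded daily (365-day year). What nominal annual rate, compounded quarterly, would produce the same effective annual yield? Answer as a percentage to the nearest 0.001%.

3.754%

EAR = (1 + 0.03737/365)^365 − 1 = 0.038075.
Solve (1 + r/4)^4 = 1.038075: r/4 = 1.038075^(1/4) − 1 = 0.009386, so r = 0.037543 = 3.754%.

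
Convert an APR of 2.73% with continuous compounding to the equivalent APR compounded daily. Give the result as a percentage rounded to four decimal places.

EAR under continuous compounding: e^0.0273 − 1 = 0.027676.
Solve (1 + r/365)^365 = 1.027676: r/365 = 1.027676^(1/365) − 1 = 0.000075, so r = 0.027301 = 2.7301%.

2.7301%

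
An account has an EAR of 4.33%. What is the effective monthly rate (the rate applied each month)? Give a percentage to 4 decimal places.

The per-month rate i satisfies (1 + i)^12 = 1 + 0.0433.
i = 1.0433^(1/12) − 1 = 0.0035386 = 0.3539%.

0.3539%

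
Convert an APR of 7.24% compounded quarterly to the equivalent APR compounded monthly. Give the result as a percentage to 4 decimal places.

7.1968%

EAR = (1 + 0.0724/4)^4 − 1 = 0.074389.
Solve (1 + r/12)^12 = 1.074389: r/12 = 1.074389^(1/12) − 1 = 0.005997, so r = 0.071968 = 7.1968%.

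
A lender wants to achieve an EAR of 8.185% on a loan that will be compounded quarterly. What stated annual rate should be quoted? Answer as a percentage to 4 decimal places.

(1 + r/4)^4 − 1 = 0.08185, so 1 + r/4 = 1.08185^(1/4).
r/4 = 0.019863, so r = 0.079451 = 7.9451%.

7.9451%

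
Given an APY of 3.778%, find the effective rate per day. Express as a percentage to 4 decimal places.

The per-day rate i satisfies (1 + i)^365 = 1 + 0.03778.
i = 1.03778^(1/365) − 1 = 0.0001016 = 0.0102%.

0.0102%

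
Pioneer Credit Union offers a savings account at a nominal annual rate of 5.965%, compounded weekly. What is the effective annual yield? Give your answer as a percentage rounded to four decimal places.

6.1429%

EAR = (1 + 0.05965/52)^52 − 1.
= (1 + 0.001147)^52 − 1 = 1.061429 − 1 = 6.1429%.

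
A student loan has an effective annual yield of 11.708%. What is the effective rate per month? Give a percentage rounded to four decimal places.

0.9269%

The per-month rate i satisfies (1 + i)^12 = 1 + 0.11708.
i = 1.11708^(1/12) − 1 = 0.0092692 = 0.9269%.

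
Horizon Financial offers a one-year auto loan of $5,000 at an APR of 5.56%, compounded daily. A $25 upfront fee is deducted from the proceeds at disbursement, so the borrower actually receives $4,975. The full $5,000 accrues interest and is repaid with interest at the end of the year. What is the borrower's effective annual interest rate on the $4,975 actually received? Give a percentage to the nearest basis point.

6.25%

Amount owed after one year: 5,000 × (1 + 0.0556/365)^365 = 5,000 × 1.057170 = $5,285.85.
Effective rate on net proceeds: 5,285.85 / 4,975 − 1 = 0.062483 = 6.25%.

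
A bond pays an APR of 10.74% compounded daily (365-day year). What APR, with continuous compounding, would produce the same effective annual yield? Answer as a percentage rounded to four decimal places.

10.7384%

EAR = (1 + 0.1074/365)^365 − 1 = 0.113362.
Equivalent continuous rate: r = ln(1 + 0.113362) = 0.107384 = 10.7384%.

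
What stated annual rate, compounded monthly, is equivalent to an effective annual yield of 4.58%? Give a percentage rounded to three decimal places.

4.487%

(1 + r/12)^12 − 1 = 0.0458, so 1 + r/12 = 1.0458^(1/12).
r/12 = 0.003739, so r = 0.044866 = 4.487%.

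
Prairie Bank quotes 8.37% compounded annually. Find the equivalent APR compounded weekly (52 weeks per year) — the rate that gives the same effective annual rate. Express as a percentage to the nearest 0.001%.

8.044%

Compounded annually, EAR = nominal = 0.083700.
Solve (1 + r/52)^52 = 1.083700: r/52 = 1.083700^(1/52) − 1 = 0.001547, so r = 0.080443 = 8.044%.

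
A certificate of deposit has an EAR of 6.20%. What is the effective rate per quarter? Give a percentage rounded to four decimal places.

1.5152%

The per-quarter rate i satisfies (1 + i)^4 = 1 + 0.0620.
i = 1.0620^(1/4) − 1 = 0.0151521 = 1.5152%.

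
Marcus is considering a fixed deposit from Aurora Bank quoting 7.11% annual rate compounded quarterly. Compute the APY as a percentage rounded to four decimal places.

7.3018%

EAR = (1 + 0.0711/4)^4 − 1.
= 1.073018 − 1 = 7.3018%.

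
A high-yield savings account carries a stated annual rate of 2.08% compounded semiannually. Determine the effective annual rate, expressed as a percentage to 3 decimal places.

2.091%

EAR = (1 + 0.0208/2)^2 − 1.
= (1 + 0.010400)^2 − 1 = 1.020908 − 1 = 2.091%.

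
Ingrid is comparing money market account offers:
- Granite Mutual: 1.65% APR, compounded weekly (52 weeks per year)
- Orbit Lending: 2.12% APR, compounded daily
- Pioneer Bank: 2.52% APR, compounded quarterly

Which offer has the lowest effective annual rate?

Granite Mutual

Granite Mutual: (1 + 0.0165/52)^52 − 1 = 1.663%
Orbit Lending: (1 + 0.0212/365)^365 − 1 = 2.143%
Pioneer Bank: (1 + 0.0252/4)^4 − 1 = 2.544%
The lowest effective annual rate is Granite Mutual at 1.663%.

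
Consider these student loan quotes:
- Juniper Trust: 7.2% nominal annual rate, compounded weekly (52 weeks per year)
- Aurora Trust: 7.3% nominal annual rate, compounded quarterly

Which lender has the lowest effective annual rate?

Juniper Trust

Juniper Trust: (1 + 0.072/52)^52 − 1 = 7.460%
Aurora Trust: (1 + 0.073/4)^4 − 1 = 7.502%
The lowest effective annual rate is Juniper Trust at 7.460%.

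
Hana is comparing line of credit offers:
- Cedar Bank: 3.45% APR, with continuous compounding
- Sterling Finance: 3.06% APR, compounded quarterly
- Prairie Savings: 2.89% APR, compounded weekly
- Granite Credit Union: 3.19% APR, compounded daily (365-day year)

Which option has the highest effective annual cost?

Cedar Bank: e^0.0345 − 1 = 3.510%
Sterling Finance: (1 + 0.0306/4)^4 − 1 = 3.095%
Prairie Savings: (1 + 0.0289/52)^52 − 1 = 2.931%
Granite Credit Union: (1 + 0.0319/365)^365 − 1 = 3.241%
The highest effective annual rate is Cedar Bank at 3.510%.

Cedar Bank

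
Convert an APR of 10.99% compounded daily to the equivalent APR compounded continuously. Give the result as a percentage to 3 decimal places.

10.988%

EAR = (1 + 0.1099/365)^365 − 1 = 0.116148.
Equivalent continuous rate: r = ln(1 + 0.116148) = 0.109883 = 10.988%.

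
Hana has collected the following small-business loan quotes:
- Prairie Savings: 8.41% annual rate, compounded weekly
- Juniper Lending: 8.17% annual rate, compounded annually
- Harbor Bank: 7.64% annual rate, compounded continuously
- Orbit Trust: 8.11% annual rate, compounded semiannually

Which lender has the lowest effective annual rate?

Harbor Bank

Prairie Savings: (1 + 0.0841/52)^52 − 1 = 8.766%
Juniper Lending: compounded annually, EAR = 8.170%
Harbor Bank: e^0.0764 − 1 = 7.939%
Orbit Trust: (1 + 0.0811/2)^2 − 1 = 8.274%
The lowest effective annual rate is Harbor Bank at 7.939%.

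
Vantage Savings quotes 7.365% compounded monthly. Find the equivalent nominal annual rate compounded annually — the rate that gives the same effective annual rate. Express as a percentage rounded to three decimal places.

EAR = (1 + 0.07365/12)^12 − 1 = 0.076188.
Compounded annually, the equivalent nominal rate is the EAR itself: 7.619%.

7.619%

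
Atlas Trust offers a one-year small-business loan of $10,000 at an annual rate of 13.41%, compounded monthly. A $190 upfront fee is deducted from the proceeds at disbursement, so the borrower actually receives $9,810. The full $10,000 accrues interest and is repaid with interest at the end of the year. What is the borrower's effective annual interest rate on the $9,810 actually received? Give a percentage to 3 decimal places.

16.479%

Amount owed after one year: 10,000 × (1 + 0.1341/12)^12 = 10,000 × 1.142657 = $11,426.57.
Effective rate on net proceeds: 11,426.57 / 9,810 − 1 = 0.164788 = 16.479%.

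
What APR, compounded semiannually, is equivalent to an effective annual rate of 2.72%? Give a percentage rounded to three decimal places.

2.702%

(1 + r/2)^2 − 1 = 0.0272, so 1 + r/2 = 1.0272^(1/2).
r/2 = 0.013509, so r = 0.027018 = 2.702%.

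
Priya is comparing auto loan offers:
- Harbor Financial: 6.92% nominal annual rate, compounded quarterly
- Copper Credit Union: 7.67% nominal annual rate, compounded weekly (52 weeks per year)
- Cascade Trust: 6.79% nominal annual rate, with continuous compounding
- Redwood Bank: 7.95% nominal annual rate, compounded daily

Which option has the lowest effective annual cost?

Cascade Trust

Harbor Financial: (1 + 0.0692/4)^4 − 1 = 7.102%
Copper Credit Union: (1 + 0.0767/52)^52 − 1 = 7.966%
Cascade Trust: e^0.0679 − 1 = 7.026%
Redwood Bank: (1 + 0.0795/365)^365 − 1 = 8.274%
The lowest effective annual rate is Cascade Trust at 7.026%.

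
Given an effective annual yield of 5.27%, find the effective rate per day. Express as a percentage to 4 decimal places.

The per-day rate i satisfies (1 + i)^365 = 1 + 0.0527.
i = 1.0527^(1/365) − 1 = 0.0001407 = 0.0141%.

0.0141%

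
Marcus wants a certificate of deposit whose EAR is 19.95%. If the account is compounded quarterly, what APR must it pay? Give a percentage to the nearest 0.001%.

(1 + r/4)^4 − 1 = 0.1995, so 1 + r/4 = 1.1995^(1/4).
r/4 = 0.046526, so r = 0.186104 = 18.610%.

18.610%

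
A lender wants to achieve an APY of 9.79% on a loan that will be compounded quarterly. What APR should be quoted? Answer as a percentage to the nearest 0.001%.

(1 + r/4)^4 − 1 = 0.0979, so 1 + r/4 = 1.0979^(1/4).
r/4 = 0.023625, so r = 0.094498 = 9.450%.

9.450%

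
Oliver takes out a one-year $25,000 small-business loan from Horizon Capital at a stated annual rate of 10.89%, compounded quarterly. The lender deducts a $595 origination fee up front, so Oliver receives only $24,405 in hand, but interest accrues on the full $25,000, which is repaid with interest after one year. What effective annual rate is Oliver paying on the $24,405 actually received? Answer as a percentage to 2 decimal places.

14.06%

Amount owed after one year: 25,000 × (1 + 0.1089/4)^4 = 25,000 × 1.113428 = $27,835.71.
Effective rate on net proceeds: 27,835.71 / 24,405 − 1 = 0.140574 = 14.06%.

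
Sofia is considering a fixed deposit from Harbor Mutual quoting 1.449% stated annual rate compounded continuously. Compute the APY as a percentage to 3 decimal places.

With continuous compounding, EAR = e^0.01449 − 1.
e^0.01449 = 1.014595, so EAR = 0.014595 = 1.460%.

1.460%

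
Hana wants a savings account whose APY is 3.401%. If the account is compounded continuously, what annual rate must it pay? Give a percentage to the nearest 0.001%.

Continuous: nominal r satisfies e^r − 1 = 0.03401.
r = ln(1 + 0.03401) = ln(1.03401) = 0.033444 = 3.344%.

3.344%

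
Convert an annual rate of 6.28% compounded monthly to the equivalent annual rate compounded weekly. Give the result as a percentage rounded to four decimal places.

EAR = (1 + 0.0628/12)^12 − 1 = 0.064640.
Solve (1 + r/52)^52 = 1.064640: r/52 = 1.064640^(1/52) − 1 = 0.001205, so r = 0.062674 = 6.2674%.

6.2674%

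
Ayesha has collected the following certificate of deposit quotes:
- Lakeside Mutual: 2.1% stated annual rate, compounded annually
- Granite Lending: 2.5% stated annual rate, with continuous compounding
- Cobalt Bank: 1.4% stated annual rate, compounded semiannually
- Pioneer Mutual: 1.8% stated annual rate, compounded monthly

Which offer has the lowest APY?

Cobalt Bank

Lakeside Mutual: compounded annually, EAR = 2.100%
Granite Lending: e^0.025 − 1 = 2.532%
Cobalt Bank: (1 + 0.014/2)^2 − 1 = 1.405%
Pioneer Mutual: (1 + 0.018/12)^12 − 1 = 1.815%
The lowest effective annual rate is Cobalt Bank at 1.405%.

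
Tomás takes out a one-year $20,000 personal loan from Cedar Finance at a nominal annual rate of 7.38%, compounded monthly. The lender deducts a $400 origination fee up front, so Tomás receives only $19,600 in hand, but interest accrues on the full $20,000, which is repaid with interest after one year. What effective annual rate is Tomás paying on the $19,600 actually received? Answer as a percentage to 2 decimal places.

9.83%

Amount owed after one year: 20,000 × (1 + 0.0738/12)^12 = 20,000 × 1.076348 = $21,526.96.
Effective rate on net proceeds: 21,526.96 / 19,600 − 1 = 0.098314 = 9.83%.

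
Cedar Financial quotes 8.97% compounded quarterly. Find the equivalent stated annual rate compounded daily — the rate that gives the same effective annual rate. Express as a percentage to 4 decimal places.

8.8720%

EAR = (1 + 0.0897/4)^4 − 1 = 0.092763.
Solve (1 + r/365)^365 = 1.092763: r/365 = 1.092763^(1/365) − 1 = 0.000243, so r = 0.088720 = 8.8720%.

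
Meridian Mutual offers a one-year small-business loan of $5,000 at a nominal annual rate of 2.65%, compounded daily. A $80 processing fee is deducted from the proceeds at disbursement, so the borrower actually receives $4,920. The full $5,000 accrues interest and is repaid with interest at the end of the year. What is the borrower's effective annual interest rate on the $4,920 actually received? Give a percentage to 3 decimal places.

4.355%

Amount owed after one year: 5,000 × (1 + 0.0265/365)^365 = 5,000 × 1.026853 = $5,134.27.
Effective rate on net proceeds: 5,134.27 / 4,920 − 1 = 0.043550 = 4.355%.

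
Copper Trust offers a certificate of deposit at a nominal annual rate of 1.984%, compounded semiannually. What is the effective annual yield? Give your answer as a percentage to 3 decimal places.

EAR = (1 + 0.01984/2)^2 − 1.
= (1 + 0.009920)^2 − 1 = 1.019938 − 1 = 1.994%.

1.994%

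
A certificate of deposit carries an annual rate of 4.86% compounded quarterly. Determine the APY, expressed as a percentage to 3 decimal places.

EAR = (1 + 0.0486/4)^4 − 1.
= (1 + 0.012150)^4 − 1 = 1.049493 − 1 = 4.949%.

4.949%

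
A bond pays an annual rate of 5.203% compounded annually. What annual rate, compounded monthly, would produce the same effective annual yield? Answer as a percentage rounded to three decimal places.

Compounded annually, EAR = nominal = 0.052030.
Solve (1 + r/12)^12 = 1.052030: r/12 = 1.052030^(1/12) − 1 = 0.004236, so r = 0.050829 = 5.083%.

5.083%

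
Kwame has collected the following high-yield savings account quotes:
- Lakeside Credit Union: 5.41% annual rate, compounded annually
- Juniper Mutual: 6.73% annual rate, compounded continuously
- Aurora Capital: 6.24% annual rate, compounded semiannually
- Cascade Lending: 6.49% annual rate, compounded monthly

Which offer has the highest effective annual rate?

Juniper Mutual

Lakeside Credit Union: compounded annually, EAR = 5.410%
Juniper Mutual: e^0.0673 − 1 = 6.962%
Aurora Capital: (1 + 0.0624/2)^2 − 1 = 6.337%
Cascade Lending: (1 + 0.0649/12)^12 − 1 = 6.687%
The highest effective annual rate is Juniper Mutual at 6.962%.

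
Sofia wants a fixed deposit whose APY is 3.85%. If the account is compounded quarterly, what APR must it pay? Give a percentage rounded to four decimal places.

3.7956%

(1 + r/4)^4 − 1 = 0.0385, so 1 + r/4 = 1.0385^(1/4).
r/4 = 0.009489, so r = 0.037956 = 3.7956%.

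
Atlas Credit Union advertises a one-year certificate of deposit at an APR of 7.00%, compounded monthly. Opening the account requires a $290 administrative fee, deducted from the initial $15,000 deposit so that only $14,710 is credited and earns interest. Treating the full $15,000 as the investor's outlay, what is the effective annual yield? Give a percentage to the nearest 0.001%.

5.156%

Value after one year: 14,710 × (1 + 0.0700/12)^12 = 14,710 × 1.072290 = $15,773.39.
Effective yield on the $15,000 outlay: 15,773.39 / 15,000 − 1 = 0.051559 = 5.156%.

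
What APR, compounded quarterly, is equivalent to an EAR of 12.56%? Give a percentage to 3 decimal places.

(1 + r/4)^4 − 1 = 0.1256, so 1 + r/4 = 1.1256^(1/4).
r/4 = 0.030021, so r = 0.120083 = 12.008%.

12.008%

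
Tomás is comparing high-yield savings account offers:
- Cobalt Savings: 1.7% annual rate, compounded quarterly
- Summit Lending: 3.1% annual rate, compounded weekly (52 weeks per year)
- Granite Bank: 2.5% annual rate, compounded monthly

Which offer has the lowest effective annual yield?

Cobalt Savings: (1 + 0.017/4)^4 − 1 = 1.711%
Summit Lending: (1 + 0.031/52)^52 − 1 = 3.148%
Granite Bank: (1 + 0.025/12)^12 − 1 = 2.529%
The lowest effective annual rate is Cobalt Savings at 1.711%.

Cobalt Savings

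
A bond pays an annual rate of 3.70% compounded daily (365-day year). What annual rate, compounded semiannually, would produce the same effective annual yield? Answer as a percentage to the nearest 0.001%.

EAR = (1 + 0.0370/365)^365 − 1 = 0.037691.
Solve (1 + r/2)^2 = 1.037691: r/2 = 1.037691^(1/2) − 1 = 0.018671, so r = 0.037342 = 3.734%.

3.734%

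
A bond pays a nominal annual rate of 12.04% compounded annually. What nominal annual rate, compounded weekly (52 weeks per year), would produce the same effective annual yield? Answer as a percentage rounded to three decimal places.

11.381%

Compounded annually, EAR = nominal = 0.120400.
Solve (1 + r/52)^52 = 1.120400: r/52 = 1.120400^(1/52) − 1 = 0.002189, so r = 0.113810 = 11.381%.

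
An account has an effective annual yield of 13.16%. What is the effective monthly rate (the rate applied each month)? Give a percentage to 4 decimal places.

The per-month rate i satisfies (1 + i)^12 = 1 + 0.1316.
i = 1.1316^(1/12) − 1 = 0.0103560 = 1.0356%.

1.0356%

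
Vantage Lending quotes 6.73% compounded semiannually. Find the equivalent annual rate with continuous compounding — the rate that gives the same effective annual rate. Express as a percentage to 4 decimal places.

EAR = (1 + 0.0673/2)^2 − 1 = 0.068432.
Equivalent continuous rate: r = ln(1 + 0.068432) = 0.066192 = 6.6192%.

6.6192%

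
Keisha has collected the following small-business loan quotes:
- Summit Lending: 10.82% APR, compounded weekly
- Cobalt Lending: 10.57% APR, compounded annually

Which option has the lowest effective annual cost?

Cobalt Lending

Summit Lending: (1 + 0.1082/52)^52 − 1 = 11.415%
Cobalt Lending: compounded annually, EAR = 10.570%
The lowest effective annual rate is Cobalt Lending at 10.570%.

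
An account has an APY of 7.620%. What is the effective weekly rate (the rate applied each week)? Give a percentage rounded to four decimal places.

The per-week rate i satisfies (1 + i)^52 = 1 + 0.07620.
i = 1.07620^(1/52) − 1 = 0.0014132 = 0.1413%.

0.1413%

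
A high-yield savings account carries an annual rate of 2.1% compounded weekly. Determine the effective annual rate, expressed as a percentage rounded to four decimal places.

EAR = (1 + 0.021/52)^52 − 1.
= (1 + 0.000404)^52 − 1 = 1.021218 − 1 = 2.1218%.

2.1218%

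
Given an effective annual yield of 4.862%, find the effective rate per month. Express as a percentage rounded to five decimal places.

The per-month rate i satisfies (1 + i)^12 = 1 + 0.04862.
i = 1.04862^(1/12) − 1 = 0.0039641 = 0.39641%.

0.39641%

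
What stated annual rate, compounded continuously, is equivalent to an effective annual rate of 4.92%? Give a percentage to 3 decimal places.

Continuous: nominal r satisfies e^r − 1 = 0.0492.
r = ln(1 + 0.0492) = ln(1.0492) = 0.048028 = 4.803%.

4.803%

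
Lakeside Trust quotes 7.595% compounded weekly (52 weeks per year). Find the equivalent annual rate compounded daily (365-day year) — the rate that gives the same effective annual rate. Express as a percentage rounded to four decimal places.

EAR = (1 + 0.07595/52)^52 − 1 = 0.078849.
Solve (1 + r/365)^365 = 1.078849: r/365 = 1.078849^(1/365) − 1 = 0.000208, so r = 0.075902 = 7.5902%.

7.5902%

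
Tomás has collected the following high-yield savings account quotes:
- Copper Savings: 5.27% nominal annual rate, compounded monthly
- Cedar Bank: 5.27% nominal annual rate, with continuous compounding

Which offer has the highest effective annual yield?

Copper Savings: (1 + 0.0527/12)^12 − 1 = 5.399%
Cedar Bank: e^0.0527 − 1 = 5.411%
The highest effective annual rate is Cedar Bank at 5.411%.

Cedar Bank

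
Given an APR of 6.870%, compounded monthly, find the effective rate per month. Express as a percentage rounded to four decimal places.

0.5725%

With a nominal annual rate compounded monthly, the periodic rate is the nominal rate divided by 12.
i = 0.06870 / 12 = 0.0057250 = 0.5725%.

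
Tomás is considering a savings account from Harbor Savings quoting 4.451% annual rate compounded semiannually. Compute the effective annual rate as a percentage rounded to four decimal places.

4.5005%

EAR = (1 + 0.04451/2)^2 − 1.
= 1.045005 − 1 = 4.5005%.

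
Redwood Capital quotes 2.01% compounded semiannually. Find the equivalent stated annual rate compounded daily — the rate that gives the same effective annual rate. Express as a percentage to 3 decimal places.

EAR = (1 + 0.0201/2)^2 − 1 = 0.020201.
Solve (1 + r/365)^365 = 1.020201: r/365 = 1.020201^(1/365) − 1 = 0.000055, so r = 0.020000 = 2.000%.

2.000%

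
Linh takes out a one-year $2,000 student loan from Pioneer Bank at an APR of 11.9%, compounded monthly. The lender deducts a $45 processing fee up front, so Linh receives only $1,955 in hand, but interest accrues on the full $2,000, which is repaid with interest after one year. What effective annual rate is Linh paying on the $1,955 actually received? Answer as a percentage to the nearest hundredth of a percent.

15.16%

Amount owed after one year: 2,000 × (1 + 0.119/12)^12 = 2,000 × 1.125710 = $2,251.42.
Effective rate on net proceeds: 2,251.42 / 1,955 − 1 = 0.151621 = 15.16%.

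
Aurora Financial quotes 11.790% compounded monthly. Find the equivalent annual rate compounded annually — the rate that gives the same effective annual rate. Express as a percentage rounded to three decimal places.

12.448%

EAR = (1 + 0.11790/12)^12 − 1 = 0.124484.
Compounded annually, the equivalent nominal rate is the EAR itself: 12.448%.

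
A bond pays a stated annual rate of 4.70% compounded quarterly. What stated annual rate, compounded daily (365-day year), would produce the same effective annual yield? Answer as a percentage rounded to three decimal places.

4.673%

EAR = (1 + 0.0470/4)^4 − 1 = 0.047835.
Solve (1 + r/365)^365 = 1.047835: r/365 = 1.047835^(1/365) − 1 = 0.000128, so r = 0.046729 = 4.673%.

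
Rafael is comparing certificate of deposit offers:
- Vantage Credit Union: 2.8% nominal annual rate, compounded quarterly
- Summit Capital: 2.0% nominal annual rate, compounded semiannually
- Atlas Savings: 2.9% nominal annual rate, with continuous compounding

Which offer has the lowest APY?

Summit Capital

Vantage Credit Union: (1 + 0.028/4)^4 − 1 = 2.830%
Summit Capital: (1 + 0.020/2)^2 − 1 = 2.010%
Atlas Savings: e^0.029 − 1 = 2.942%
The lowest effective annual rate is Summit Capital at 2.010%.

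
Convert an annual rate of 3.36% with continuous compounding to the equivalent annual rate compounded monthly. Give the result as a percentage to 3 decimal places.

3.365%

EAR under continuous compounding: e^0.0336 − 1 = 0.034171.
Solve (1 + r/12)^12 = 1.034171: r/12 = 1.034171^(1/12) − 1 = 0.002804, so r = 0.033647 = 3.365%.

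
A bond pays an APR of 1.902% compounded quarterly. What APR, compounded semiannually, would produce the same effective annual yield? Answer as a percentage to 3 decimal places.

EAR = (1 + 0.01902/4)^4 − 1 = 0.019156.
Solve (1 + r/2)^2 = 1.019156: r/2 = 1.019156^(1/2) − 1 = 0.009533, so r = 0.019065 = 1.907%.

1.907%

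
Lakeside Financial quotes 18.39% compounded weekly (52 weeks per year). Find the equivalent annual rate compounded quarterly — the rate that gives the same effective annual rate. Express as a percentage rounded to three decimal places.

EAR = (1 + 0.1839/52)^52 − 1 = 0.201506.
Solve (1 + r/4)^4 = 1.201506: r/4 = 1.201506^(1/4) − 1 = 0.046963, so r = 0.187853 = 18.785%.

18.785%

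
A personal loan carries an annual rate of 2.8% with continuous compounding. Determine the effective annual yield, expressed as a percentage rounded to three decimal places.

With continuous compounding, EAR = e^0.028 − 1.
e^0.028 = 1.028396, so EAR = 0.028396 = 2.840%.

2.840%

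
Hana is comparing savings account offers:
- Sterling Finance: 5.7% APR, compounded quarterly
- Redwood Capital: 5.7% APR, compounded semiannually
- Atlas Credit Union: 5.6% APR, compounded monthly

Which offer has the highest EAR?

Sterling Finance

Sterling Finance: (1 + 0.057/4)^4 − 1 = 5.823%
Redwood Capital: (1 + 0.057/2)^2 − 1 = 5.781%
Atlas Credit Union: (1 + 0.056/12)^12 − 1 = 5.746%
The highest effective annual rate is Sterling Finance at 5.823%.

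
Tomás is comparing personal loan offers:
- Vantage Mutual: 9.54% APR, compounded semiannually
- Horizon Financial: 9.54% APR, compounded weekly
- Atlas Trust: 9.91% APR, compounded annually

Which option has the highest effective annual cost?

Horizon Financial

Vantage Mutual: (1 + 0.0954/2)^2 − 1 = 9.768%
Horizon Financial: (1 + 0.0954/52)^52 − 1 = 10.000%
Atlas Trust: compounded annually, EAR = 9.910%
The highest effective annual rate is Horizon Financial at 10.000%.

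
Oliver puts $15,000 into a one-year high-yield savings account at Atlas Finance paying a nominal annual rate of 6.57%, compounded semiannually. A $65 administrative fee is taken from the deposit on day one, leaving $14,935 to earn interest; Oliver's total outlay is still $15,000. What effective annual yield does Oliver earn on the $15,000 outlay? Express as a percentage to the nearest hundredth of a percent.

6.22%

Value after one year: 14,935 × (1 + 0.0657/2)^2 = 14,935 × 1.066779 = $15,932.35.
Effective yield on the $15,000 outlay: 15,932.35 / 15,000 − 1 = 0.062156 = 6.22%.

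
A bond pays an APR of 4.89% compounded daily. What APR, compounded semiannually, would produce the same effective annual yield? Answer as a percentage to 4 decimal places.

EAR = (1 + 0.0489/365)^365 − 1 = 0.050112.
Solve (1 + r/2)^2 = 1.050112: r/2 = 1.050112^(1/2) − 1 = 0.024750, so r = 0.049499 = 4.9499%.

4.9499%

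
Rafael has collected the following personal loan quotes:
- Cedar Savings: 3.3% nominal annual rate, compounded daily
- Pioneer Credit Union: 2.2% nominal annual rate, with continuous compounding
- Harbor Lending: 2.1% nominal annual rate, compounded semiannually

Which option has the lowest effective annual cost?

Cedar Savings: (1 + 0.033/365)^365 − 1 = 3.355%
Pioneer Credit Union: e^0.022 − 1 = 2.224%
Harbor Lending: (1 + 0.021/2)^2 − 1 = 2.111%
The lowest effective annual rate is Harbor Lending at 2.111%.

Harbor Lending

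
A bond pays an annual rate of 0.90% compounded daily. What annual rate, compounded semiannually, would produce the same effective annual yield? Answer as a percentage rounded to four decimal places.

EAR = (1 + 0.0090/365)^365 − 1 = 0.009041.
Solve (1 + r/2)^2 = 1.009041: r/2 = 1.009041^(1/2) − 1 = 0.004510, so r = 0.009020 = 0.9020%.

0.9020%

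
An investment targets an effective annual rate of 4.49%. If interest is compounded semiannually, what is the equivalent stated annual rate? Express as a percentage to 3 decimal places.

4.441%

(1 + r/2)^2 − 1 = 0.0449, so 1 + r/2 = 1.0449^(1/2).
r/2 = 0.022204, so r = 0.044407 = 4.441%.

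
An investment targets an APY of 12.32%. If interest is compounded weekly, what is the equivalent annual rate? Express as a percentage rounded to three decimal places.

11.631%

(1 + r/52)^52 − 1 = 0.1232, so 1 + r/52 = 1.1232^(1/52).
r/52 = 0.002237, so r = 0.116312 = 11.631%.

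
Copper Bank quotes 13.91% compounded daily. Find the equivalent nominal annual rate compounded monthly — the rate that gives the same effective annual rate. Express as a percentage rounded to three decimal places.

13.988%

EAR = (1 + 0.1391/365)^365 − 1 = 0.149209.
Solve (1 + r/12)^12 = 1.149209: r/12 = 1.149209^(1/12) − 1 = 0.011657, so r = 0.139883 = 13.988%.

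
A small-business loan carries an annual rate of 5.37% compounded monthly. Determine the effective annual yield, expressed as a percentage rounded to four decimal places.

5.5042%

EAR = (1 + 0.0537/12)^12 − 1.
= (1 + 0.004475)^12 − 1 = 1.055042 − 1 = 5.5042%.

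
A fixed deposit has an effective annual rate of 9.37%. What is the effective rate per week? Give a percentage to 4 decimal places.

The per-week rate i satisfies (1 + i)^52 = 1 + 0.0937.
i = 1.0937^(1/52) − 1 = 0.0017239 = 0.1724%.

0.1724%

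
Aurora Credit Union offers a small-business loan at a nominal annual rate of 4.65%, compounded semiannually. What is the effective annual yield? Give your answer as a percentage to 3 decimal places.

EAR = (1 + 0.0465/2)^2 − 1.
= (1 + 0.023250)^2 − 1 = 1.047041 − 1 = 4.704%.

4.704%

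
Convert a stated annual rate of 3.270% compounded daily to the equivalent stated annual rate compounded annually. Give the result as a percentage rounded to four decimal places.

3.3239%

EAR = (1 + 0.03270/365)^365 − 1 = 0.033239.
Compounded annually, the equivalent nominal rate is the EAR itself: 3.3239%.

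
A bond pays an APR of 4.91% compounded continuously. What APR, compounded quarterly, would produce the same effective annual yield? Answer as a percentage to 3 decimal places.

4.940%

EAR under continuous compounding: e^0.0491 − 1 = 0.050325.
Solve (1 + r/4)^4 = 1.050325: r/4 = 1.050325^(1/4) − 1 = 0.012351, so r = 0.049403 = 4.940%.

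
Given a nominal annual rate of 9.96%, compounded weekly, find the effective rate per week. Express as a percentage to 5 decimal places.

0.19154%

With a nominal annual rate compounded weekly, the periodic rate is the nominal rate divided by 52.
i = 0.0996 / 52 = 0.0019154 = 0.19154%.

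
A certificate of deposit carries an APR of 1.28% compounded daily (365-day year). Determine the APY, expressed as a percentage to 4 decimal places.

EAR = (1 + 0.0128/365)^365 − 1.
= 1.012882 − 1 = 1.2882%.

1.2882%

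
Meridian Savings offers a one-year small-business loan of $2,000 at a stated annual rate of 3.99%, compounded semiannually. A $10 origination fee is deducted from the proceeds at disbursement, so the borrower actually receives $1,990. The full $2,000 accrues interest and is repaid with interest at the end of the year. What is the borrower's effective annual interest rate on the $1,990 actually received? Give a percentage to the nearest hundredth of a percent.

Amount owed after one year: 2,000 × (1 + 0.0399/2)^2 = 2,000 × 1.040298 = $2,080.60.
Effective rate on net proceeds: 2,080.60 / 1,990 − 1 = 0.045526 = 4.55%.

4.55%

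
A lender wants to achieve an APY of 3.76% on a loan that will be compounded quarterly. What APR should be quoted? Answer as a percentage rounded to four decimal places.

3.7081%

(1 + r/4)^4 − 1 = 0.0376, so 1 + r/4 = 1.0376^(1/4).
r/4 = 0.009270, so r = 0.037081 = 3.7081%.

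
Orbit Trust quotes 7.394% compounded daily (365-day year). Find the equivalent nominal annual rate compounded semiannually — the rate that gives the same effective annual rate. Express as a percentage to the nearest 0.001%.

7.532%

EAR = (1 + 0.07394/365)^365 − 1 = 0.076734.
Solve (1 + r/2)^2 = 1.076734: r/2 = 1.076734^(1/2) − 1 = 0.037658, so r = 0.075316 = 7.532%.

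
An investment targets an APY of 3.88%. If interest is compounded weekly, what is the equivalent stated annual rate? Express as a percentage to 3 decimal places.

3.808%

(1 + r/52)^52 − 1 = 0.0388, so 1 + r/52 = 1.0388^(1/52).
r/52 = 0.000732, so r = 0.038080 = 3.808%.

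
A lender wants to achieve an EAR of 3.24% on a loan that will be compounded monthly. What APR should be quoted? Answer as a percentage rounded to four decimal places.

(1 + r/12)^12 − 1 = 0.0324, so 1 + r/12 = 1.0324^(1/12).
r/12 = 0.002661, so r = 0.031929 = 3.1929%.

3.1929%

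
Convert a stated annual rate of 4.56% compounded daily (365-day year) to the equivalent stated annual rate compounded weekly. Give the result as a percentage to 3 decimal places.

4.562%

EAR = (1 + 0.0456/365)^365 − 1 = 0.046653.
Solve (1 + r/52)^52 = 1.046653: r/52 = 1.046653^(1/52) − 1 = 0.000877, so r = 0.045617 = 4.562%.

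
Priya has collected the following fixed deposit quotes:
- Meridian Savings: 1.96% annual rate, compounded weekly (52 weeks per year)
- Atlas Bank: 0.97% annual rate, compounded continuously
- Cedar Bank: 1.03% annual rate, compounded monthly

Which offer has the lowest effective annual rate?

Meridian Savings: (1 + 0.0196/52)^52 − 1 = 1.979%
Atlas Bank: e^0.0097 − 1 = 0.975%
Cedar Bank: (1 + 0.0103/12)^12 − 1 = 1.035%
The lowest effective annual rate is Atlas Bank at 0.975%.

Atlas Bank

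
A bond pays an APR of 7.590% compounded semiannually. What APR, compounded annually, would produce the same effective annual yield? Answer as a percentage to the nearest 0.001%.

EAR = (1 + 0.07590/2)^2 − 1 = 0.077340.
Compounded annually, the equivalent nominal rate is the EAR itself: 7.734%.

7.734%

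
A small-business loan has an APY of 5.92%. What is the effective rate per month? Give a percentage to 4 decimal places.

0.4804%

The per-month rate i satisfies (1 + i)^12 = 1 + 0.0592.
i = 1.0592^(1/12) − 1 = 0.0048043 = 0.4804%.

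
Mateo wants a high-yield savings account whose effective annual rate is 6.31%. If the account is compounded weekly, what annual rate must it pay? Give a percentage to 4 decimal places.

(1 + r/52)^52 − 1 = 0.0631, so 1 + r/52 = 1.0631^(1/52).
r/52 = 0.001177, so r = 0.061225 = 6.1225%.

6.1225%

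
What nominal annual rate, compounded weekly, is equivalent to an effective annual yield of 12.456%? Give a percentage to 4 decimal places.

11.7524%

(1 + r/52)^52 − 1 = 0.12456, so 1 + r/52 = 1.12456^(1/52).
r/52 = 0.002260, so r = 0.117524 = 11.7524%.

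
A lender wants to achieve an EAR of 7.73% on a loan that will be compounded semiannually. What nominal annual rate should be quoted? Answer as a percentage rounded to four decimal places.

(1 + r/2)^2 − 1 = 0.0773, so 1 + r/2 = 1.0773^(1/2).
r/2 = 0.037931, so r = 0.075861 = 7.5861%.

7.5861%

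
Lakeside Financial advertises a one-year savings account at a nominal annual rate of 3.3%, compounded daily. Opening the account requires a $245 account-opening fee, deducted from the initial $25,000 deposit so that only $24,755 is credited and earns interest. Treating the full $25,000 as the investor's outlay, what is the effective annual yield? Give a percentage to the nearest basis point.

Value after one year: 24,755 × (1 + 0.033/365)^365 = 24,755 × 1.033549 = $25,585.51.
Effective yield on the $25,000 outlay: 25,585.51 / 25,000 − 1 = 0.023420 = 2.34%.

2.34%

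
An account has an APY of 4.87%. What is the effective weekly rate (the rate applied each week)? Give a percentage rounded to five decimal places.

The per-week rate i satisfies (1 + i)^52 = 1 + 0.0487.
i = 1.0487^(1/52) − 1 = 0.0009149 = 0.09149%.

0.09149%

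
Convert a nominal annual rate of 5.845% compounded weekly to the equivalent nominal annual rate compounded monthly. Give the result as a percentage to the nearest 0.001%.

EAR = (1 + 0.05845/52)^52 − 1 = 0.060157.
Solve (1 + r/12)^12 = 1.060157: r/12 = 1.060157^(1/12) − 1 = 0.004880, so r = 0.058560 = 5.856%.

5.856%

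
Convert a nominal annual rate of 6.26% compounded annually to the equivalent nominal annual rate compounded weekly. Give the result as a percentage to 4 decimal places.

Compounded annually, EAR = nominal = 0.062600.
Solve (1 + r/52)^52 = 1.062600: r/52 = 1.062600^(1/52) − 1 = 0.001168, so r = 0.060754 = 6.0754%.

6.0754%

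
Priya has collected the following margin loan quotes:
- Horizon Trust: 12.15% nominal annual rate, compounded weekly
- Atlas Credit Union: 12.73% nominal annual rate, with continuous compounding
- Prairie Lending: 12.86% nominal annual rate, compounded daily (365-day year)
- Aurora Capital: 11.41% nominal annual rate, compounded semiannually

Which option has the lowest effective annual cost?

Horizon Trust: (1 + 0.1215/52)^52 − 1 = 12.903%
Atlas Credit Union: e^0.1273 − 1 = 13.576%
Prairie Lending: (1 + 0.1286/365)^365 − 1 = 13.721%
Aurora Capital: (1 + 0.1141/2)^2 − 1 = 11.735%
The lowest effective annual rate is Aurora Capital at 11.735%.

Aurora Capital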